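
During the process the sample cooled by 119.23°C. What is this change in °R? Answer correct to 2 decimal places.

214.61°R

Only the scale ratio 1.8 matters for a change in temperature.
119.23 × 1.8 = 214.61.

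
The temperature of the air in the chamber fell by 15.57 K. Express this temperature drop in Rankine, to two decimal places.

28.03°R

An interval of 1 K corresponds to 1.8°R.
15.57 × 1.8 = 28.03.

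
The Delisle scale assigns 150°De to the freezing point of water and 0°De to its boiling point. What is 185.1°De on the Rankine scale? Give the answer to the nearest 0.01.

Linear interpolation between the fixed points: C = (185.1 - 150) × 100 / (0 - 150) = -23.4000°C.
Then -23.4000 × 1.8 + 491.67 = 449.55°R.

449.55°R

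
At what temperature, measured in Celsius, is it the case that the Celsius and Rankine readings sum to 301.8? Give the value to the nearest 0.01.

-67.81°C

Let C be the Celsius reading. The Rankine reading is R = 1.8·C + 491.67.
Require C + R = 301.8: (2.8)·C + 491.67 = 301.8.
C = (301.8 - 491.67) / (2.8) = -67.81.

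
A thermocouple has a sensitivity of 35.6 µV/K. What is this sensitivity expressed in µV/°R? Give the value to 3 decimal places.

Since only a temperature interval is involved, the additive offset between the scales drops out.
A change of 1°R is a change of 5/9 K, so per °R the value is 35.6 × 5/9 = 19.778.

19.778 µV/°R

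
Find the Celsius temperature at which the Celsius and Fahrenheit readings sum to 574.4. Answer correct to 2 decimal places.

193.71°C

Let C be the Celsius reading. The Fahrenheit reading is F = 1.8·C + 32.
Require C + F = 574.4: (2.8)·C + 32 = 574.4.
C = (574.4 - 32) / (2.8) = 193.71.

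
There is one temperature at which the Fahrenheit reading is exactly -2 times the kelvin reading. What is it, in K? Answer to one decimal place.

Let K be the kelvin reading. The Fahrenheit reading is F = 1.8·K - 459.67.
Require F = -2·K: 1.8·K - 459.67 = -2·K.
(3.8)·K = 459.67  ⇒  K = 121.0.

121.0 K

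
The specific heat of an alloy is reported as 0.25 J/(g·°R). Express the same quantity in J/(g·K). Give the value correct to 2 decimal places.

0.45 J/(g·K)

Since only a temperature interval is involved, the additive offset between the scales drops out.
A change of 1 K is a change of 1.8°R, so per K the value is 0.25 × 1.8 = 0.45.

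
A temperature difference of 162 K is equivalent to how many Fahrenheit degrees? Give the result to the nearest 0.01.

Only the scale ratio 1.8 matters for a change in temperature.
162 × 1.8 = 291.60.

291.60°F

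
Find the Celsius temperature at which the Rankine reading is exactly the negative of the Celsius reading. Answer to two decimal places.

-175.60°C

Let C be the Celsius reading. The Rankine reading is R = 1.8·C + 491.67.
Require R = -1·C: 1.8·C + 491.67 = -1·C.
(2.8)·C = -491.67  ⇒  C = -175.60.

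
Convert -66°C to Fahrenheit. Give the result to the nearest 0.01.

In Fahrenheit: -66.0000 × 1.8 + 32 = -86.80°F.

-86.80°F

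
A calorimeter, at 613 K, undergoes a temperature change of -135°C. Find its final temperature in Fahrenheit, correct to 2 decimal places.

400.73°F

Initial temperature in Celsius: 613 - 273.15 = 339.8500°C.
Final Celsius temperature: 339.8500 - 135.0000 = 204.8500°C.
In Fahrenheit: 204.8500 × 1.8 + 32 = 400.73°F.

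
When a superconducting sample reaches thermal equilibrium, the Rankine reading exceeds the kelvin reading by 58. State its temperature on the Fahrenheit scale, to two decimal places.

Let x be the kelvin reading; then the Rankine reading is 1.8·x.
(1.8·x) - x = 58  ⇒  (0.8)·x = 58  ⇒  x = 72.5000 K.
In Celsius: 72.5 - 273.15 = -200.6500°C.
In Fahrenheit: -200.6500 × 1.8 + 32 = -329.17°F.

-329.17°F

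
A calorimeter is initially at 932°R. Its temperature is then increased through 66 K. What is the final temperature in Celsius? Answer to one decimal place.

310.6°C

Initial temperature in Celsius: (932 - 491.67) × 5/9 = 244.6278°C.
The 66 K change is an interval; Kelvin and Celsius degrees are the same size, so ΔC = +66°C.
Final Celsius temperature: 244.6278 + 66.0000 = 310.6278°C.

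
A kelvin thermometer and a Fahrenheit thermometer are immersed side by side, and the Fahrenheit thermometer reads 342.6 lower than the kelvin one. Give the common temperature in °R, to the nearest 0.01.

263.41°R

Let x be the kelvin reading; then the Fahrenheit reading is 1.8·x - 459.67.
(1.8·x - 459.67) - x = -342.6  ⇒  (0.8)·x = 117.07  ⇒  x = 146.3375 K.
In Celsius: 146.3375 - 273.15 = -126.8125°C.
In Rankine: -126.8125 × 1.8 + 491.67 = 263.41°R.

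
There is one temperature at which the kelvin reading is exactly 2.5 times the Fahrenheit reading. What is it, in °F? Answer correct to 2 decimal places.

131.33°F

Let F be the Fahrenheit reading. The kelvin reading is K = 5/9·F + 255.372.
Require K = 2.5·F: 5/9·F + 255.372 = 2.5·F.
(-35/18)·F = -255.372  ⇒  F = 131.33.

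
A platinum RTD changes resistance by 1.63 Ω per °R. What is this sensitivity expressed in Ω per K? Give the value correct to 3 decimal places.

The quantity depends on a temperature interval, so only the ratio of degree sizes applies; the offset between the scales is irrelevant.
A change of 1 K is a change of 1.8°R, so per K the value is 1.63 × 1.8 = 2.934.

2.934 Ω per K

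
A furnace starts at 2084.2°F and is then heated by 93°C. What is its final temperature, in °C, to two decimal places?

Initial temperature in Celsius: (2084.2 - 32) × 5/9 = 1140.1111°C.
Final Celsius temperature: 1140.1111 + 93.0000 = 1233.1111°C.

1233.11°C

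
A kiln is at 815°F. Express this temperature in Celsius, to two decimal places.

In Celsius: (815 - 32) × 5/9 = 435.0000°C.

435.00°C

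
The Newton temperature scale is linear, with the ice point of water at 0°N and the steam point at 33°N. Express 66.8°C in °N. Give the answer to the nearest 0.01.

22.04°N

Linearly onto the Newton scale: 0 + (66.8000 / 100) × (33 - 0) = 22.04°N.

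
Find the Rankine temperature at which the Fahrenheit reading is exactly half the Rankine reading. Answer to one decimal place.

919.3°R

Let R be the Rankine reading. The Fahrenheit reading is F = 1·R - 459.67.
Require F = 0.5·R: 1·R - 459.67 = 0.5·R.
(0.5)·R = 459.67  ⇒  R = 919.3.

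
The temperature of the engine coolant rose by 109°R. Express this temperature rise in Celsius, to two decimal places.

60.56°C

An interval of 1°R corresponds to 5/9°C.
109 × 5/9 = 60.56.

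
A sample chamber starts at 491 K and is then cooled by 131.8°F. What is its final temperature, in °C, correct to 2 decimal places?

144.63°C

Initial temperature in Celsius: 491 - 273.15 = 217.8500°C.
The 131.8°F change is an interval, so only the factor 5/9 applies: -131.8 × 5/9 = -73.2222°C.
Final Celsius temperature: 217.8500 - 73.2222 = 144.6278°C.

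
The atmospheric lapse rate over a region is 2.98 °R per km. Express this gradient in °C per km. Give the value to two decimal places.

The quantity depends on a temperature interval, so only the ratio of degree sizes applies; the offset between the scales is irrelevant.
A change of 1°R is a change of 5/9°C, so 2.98 × 5/9 = 1.66.

1.66 °C/km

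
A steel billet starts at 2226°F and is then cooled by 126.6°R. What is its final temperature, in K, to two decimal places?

Initial temperature in Celsius: (2226 - 32) × 5/9 = 1218.8889°C.
The 126.6°R change is an interval, so only the factor 5/9 applies: -126.6 × 5/9 = -70.3333°C.
Final Celsius temperature: 1218.8889 - 70.3333 = 1148.5556°C.
In kelvin: 1148.5556 + 273.15 = 1421.71 K.

1421.71 K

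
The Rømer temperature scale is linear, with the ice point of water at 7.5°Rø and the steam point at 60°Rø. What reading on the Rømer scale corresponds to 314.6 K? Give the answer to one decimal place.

First in Celsius: 314.6 - 273.15 = 41.4500°C.
Linearly onto the Rømer scale: 7.5 + (41.4500 / 100) × (60 - 7.5) = 29.3°Rø.

29.3°Rø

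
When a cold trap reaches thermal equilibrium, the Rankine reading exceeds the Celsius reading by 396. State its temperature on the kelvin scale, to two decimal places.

Let x be the Rankine reading; then the Celsius reading is 5/9·x - 273.15.
(5/9·x - 273.15) - x = -396  ⇒  (-4/9)·x = -122.85  ⇒  x = 276.4125°R.
In Celsius: (276.4125 - 491.67) × 5/9 = -119.5875°C.
In kelvin: -119.5875 + 273.15 = 153.56 K.

153.56 K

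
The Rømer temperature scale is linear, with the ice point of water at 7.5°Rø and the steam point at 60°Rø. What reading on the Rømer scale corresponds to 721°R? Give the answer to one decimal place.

74.4°Rø

First in Celsius: (721 - 491.67) × 5/9 = 127.4056°C.
Linearly onto the Rømer scale: 7.5 + (127.4056 / 100) × (60 - 7.5) = 74.4°Rø.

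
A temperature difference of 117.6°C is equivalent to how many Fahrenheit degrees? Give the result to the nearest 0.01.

For a temperature interval the offset drops out; only the factor 1.8 applies.
117.6 × 1.8 = 211.68.

211.68°F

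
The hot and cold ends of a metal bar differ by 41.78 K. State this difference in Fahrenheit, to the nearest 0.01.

An interval of 1 K corresponds to 1.8°F.
41.78 × 1.8 = 75.20.

75.20°F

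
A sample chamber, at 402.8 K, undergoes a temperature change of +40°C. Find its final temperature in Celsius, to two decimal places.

Initial temperature in Celsius: 402.8 - 273.15 = 129.6500°C.
Final Celsius temperature: 129.6500 + 40.0000 = 169.6500°C.

169.65°C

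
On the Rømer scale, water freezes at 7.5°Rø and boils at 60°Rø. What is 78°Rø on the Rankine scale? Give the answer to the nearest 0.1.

733.4°R

Linear interpolation between the fixed points: C = (78 - 7.5) × 100 / (60 - 7.5) = 134.2857°C.
Then 134.2857 × 1.8 + 491.67 = 733.4°R.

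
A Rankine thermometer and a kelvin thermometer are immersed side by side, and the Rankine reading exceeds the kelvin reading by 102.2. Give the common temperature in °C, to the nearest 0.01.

Let x be the Rankine reading; then the kelvin reading is 5/9·x.
(5/9·x) - x = -102.2  ⇒  (-4/9)·x = -102.2  ⇒  x = 229.9500°R.
In Celsius: (229.95 - 491.67) × 5/9 = -145.40°C.

-145.40°C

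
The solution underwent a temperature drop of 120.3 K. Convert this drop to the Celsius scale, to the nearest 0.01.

120.30°C

Kelvin and Celsius degrees are the same size, so the interval is unchanged: 120.30.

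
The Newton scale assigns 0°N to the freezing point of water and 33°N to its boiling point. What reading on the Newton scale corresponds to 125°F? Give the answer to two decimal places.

First in Celsius: (125 - 32) × 5/9 = 51.6667°C.
Linearly onto the Newton scale: 0 + (51.6667 / 100) × (33 - 0) = 17.05°N.

17.05°N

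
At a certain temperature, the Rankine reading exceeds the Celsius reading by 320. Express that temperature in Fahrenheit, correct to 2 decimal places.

Let x be the Rankine reading; then the Celsius reading is 5/9·x - 273.15.
(5/9·x - 273.15) - x = -320  ⇒  (-4/9)·x = -46.85  ⇒  x = 105.4125°R.
In Celsius: (105.4125 - 491.67) × 5/9 = -214.5875°C.
In Fahrenheit: -214.5875 × 1.8 + 32 = -354.26°F.

-354.26°F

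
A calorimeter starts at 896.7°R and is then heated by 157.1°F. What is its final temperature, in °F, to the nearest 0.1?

594.1°F

Initial temperature in Celsius: (896.7 - 491.67) × 5/9 = 225.0167°C.
The 157.1°F change is an interval, so only the factor 5/9 applies: +157.1 × 5/9 = +87.2778°C.
Final Celsius temperature: 225.0167 + 87.2778 = 312.2944°C.
In Fahrenheit: 312.2944 × 1.8 + 32 = 594.1°F.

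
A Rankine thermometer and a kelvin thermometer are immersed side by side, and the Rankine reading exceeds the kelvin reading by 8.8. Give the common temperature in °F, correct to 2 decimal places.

-439.87°F

Let x be the Rankine reading; then the kelvin reading is 5/9·x.
(5/9·x) - x = -8.8  ⇒  (-4/9)·x = -8.8  ⇒  x = 19.8000°R.
In Celsius: (19.8 - 491.67) × 5/9 = -262.1500°C.
In Fahrenheit: -262.1500 × 1.8 + 32 = -439.87°F.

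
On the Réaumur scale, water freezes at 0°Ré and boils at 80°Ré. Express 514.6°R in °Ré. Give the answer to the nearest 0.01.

10.19°Ré

First in Celsius: (514.6 - 491.67) × 5/9 = 12.7389°C.
Linearly onto the Réaumur scale: 0 + (12.7389 / 100) × (80 - 0) = 10.19°Ré.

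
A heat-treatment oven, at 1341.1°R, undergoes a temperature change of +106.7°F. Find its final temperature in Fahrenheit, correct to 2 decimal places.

Initial temperature in Celsius: (1341.1 - 491.67) × 5/9 = 471.9056°C.
The 106.7°F change is an interval, so only the factor 5/9 applies: +106.7 × 5/9 = +59.2778°C.
Final Celsius temperature: 471.9056 + 59.2778 = 531.1833°C.
In Fahrenheit: 531.1833 × 1.8 + 32 = 988.13°F.

988.13°F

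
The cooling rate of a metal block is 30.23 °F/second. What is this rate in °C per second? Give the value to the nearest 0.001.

The quantity depends on a temperature interval, so only the ratio of degree sizes applies; the offset between the scales is irrelevant.
A change of 1°F is a change of 5/9°C, so 30.23 × 5/9 = 16.794.

16.794 °C/second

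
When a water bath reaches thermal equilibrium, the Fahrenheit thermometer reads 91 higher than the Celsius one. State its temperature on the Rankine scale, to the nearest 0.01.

624.42°R

Let x be the Celsius reading; then the Fahrenheit reading is 1.8·x + 32.
(1.8·x + 32) - x = 91  ⇒  (0.8)·x = 59  ⇒  x = 73.7500°C.
In Rankine: 73.7500 × 1.8 + 491.67 = 624.42°R.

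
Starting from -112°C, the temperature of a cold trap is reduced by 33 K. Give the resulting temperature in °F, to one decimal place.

-229.0°F

The 33 K change is an interval; Kelvin and Celsius degrees are the same size, so ΔC = -33°C.
Final Celsius temperature: -112.0000 - 33.0000 = -145.0000°C.
In Fahrenheit: -145.0000 × 1.8 + 32 = -229.0°F.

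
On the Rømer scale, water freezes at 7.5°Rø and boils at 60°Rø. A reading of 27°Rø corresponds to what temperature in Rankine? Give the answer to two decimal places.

Linear interpolation between the fixed points: C = (27 - 7.5) × 100 / (60 - 7.5) = 37.1429°C.
Then 37.1429 × 1.8 + 491.67 = 558.53°R.

558.53°R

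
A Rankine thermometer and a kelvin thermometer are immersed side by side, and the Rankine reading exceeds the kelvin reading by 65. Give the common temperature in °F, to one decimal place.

Let x be the Rankine reading; then the kelvin reading is 5/9·x.
(5/9·x) - x = -65  ⇒  (-4/9)·x = -65  ⇒  x = 146.2500°R.
In Celsius: (146.25 - 491.67) × 5/9 = -191.9000°C.
In Fahrenheit: -191.9000 × 1.8 + 32 = -313.4°F.

-313.4°F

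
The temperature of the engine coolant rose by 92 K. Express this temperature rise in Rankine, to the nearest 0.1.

For a temperature interval the offset drops out; only the factor 1.8 applies.
92 × 1.8 = 165.6.

165.6°R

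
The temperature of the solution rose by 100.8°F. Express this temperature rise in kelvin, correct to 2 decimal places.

56.00 K

Only the scale ratio 5/9 matters for a change in temperature.
100.8 × 5/9 = 56.00.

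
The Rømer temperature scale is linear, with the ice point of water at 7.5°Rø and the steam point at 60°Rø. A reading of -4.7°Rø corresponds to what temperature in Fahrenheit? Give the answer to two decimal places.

-9.83°F

Linear interpolation between the fixed points: C = (-4.7 - 7.5) × 100 / (60 - 7.5) = -23.2381°C.
Then -23.2381 × 1.8 + 32 = -9.83°F.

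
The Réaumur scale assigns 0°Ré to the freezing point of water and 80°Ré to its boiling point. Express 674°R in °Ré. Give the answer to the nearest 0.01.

First in Celsius: (674 - 491.67) × 5/9 = 101.2944°C.
Linearly onto the Réaumur scale: 0 + (101.2944 / 100) × (80 - 0) = 81.04°Ré.

81.04°Ré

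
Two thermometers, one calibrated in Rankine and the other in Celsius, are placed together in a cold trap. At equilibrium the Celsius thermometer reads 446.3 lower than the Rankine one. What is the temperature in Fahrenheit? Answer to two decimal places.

Let x be the Rankine reading; then the Celsius reading is 5/9·x - 273.15.
(5/9·x - 273.15) - x = -446.3  ⇒  (-4/9)·x = -173.15  ⇒  x = 389.5875°R.
In Celsius: (389.5875 - 491.67) × 5/9 = -56.7125°C.
In Fahrenheit: -56.7125 × 1.8 + 32 = -70.08°F.

-70.08°F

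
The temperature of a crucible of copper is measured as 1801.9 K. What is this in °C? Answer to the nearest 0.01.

1528.75°C

In Celsius: 1801.9 - 273.15 = 1528.7500°C.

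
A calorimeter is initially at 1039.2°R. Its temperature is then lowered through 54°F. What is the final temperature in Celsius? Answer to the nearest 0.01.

Initial temperature in Celsius: (1039.2 - 491.67) × 5/9 = 304.1833°C.
The 54°F change is an interval, so only the factor 5/9 applies: -54 × 5/9 = -30.0000°C.
Final Celsius temperature: 304.1833 - 30.0000 = 274.1833°C.

274.18°C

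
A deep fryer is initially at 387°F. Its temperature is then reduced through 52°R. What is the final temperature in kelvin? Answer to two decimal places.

Initial temperature in Celsius: (387 - 32) × 5/9 = 197.2222°C.
The 52°R change is an interval, so only the factor 5/9 applies: -52 × 5/9 = -28.8889°C.
Final Celsius temperature: 197.2222 - 28.8889 = 168.3333°C.
In kelvin: 168.3333 + 273.15 = 441.48 K.

441.48 K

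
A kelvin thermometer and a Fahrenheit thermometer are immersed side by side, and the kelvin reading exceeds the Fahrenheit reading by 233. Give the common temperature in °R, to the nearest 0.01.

Let x be the kelvin reading; then the Fahrenheit reading is 1.8·x - 459.67.
(1.8·x - 459.67) - x = -233  ⇒  (0.8)·x = 226.67  ⇒  x = 283.3375 K.
In Celsius: 283.3375 - 273.15 = 10.1875°C.
In Rankine: 10.1875 × 1.8 + 491.67 = 510.01°R.

510.01°R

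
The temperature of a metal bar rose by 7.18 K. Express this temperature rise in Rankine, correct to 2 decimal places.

For a temperature interval the offset drops out; only the factor 1.8 applies.
7.18 × 1.8 = 12.92.

12.92°R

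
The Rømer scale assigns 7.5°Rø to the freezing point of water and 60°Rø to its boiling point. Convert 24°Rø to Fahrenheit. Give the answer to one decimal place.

Linear interpolation between the fixed points: C = (24 - 7.5) × 100 / (60 - 7.5) = 31.4286°C.
Then 31.4286 × 1.8 + 32 = 88.6°F.

88.6°F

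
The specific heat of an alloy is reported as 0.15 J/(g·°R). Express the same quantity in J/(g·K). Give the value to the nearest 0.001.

0.270 J/(g·K)

The quantity depends on a temperature interval, so only the ratio of degree sizes applies; the offset between the scales is irrelevant.
A change of 1 K is a change of 1.8°R, so per K the value is 0.15 × 1.8 = 0.270.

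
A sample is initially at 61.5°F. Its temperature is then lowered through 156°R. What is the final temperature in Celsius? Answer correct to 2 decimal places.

-70.28°C

Initial temperature in Celsius: (61.5 - 32) × 5/9 = 16.3889°C.
The 156°R change is an interval, so only the factor 5/9 applies: -156 × 5/9 = -86.6667°C.
Final Celsius temperature: 16.3889 - 86.6667 = -70.2778°C.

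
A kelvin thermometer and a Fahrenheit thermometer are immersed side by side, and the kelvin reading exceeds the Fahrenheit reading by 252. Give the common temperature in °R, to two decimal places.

467.26°R

Let x be the kelvin reading; then the Fahrenheit reading is 1.8·x - 459.67.
(1.8·x - 459.67) - x = -252  ⇒  (0.8)·x = 207.67  ⇒  x = 259.5875 K.
In Celsius: 259.5875 - 273.15 = -13.5625°C.
In Rankine: -13.5625 × 1.8 + 491.67 = 467.26°R.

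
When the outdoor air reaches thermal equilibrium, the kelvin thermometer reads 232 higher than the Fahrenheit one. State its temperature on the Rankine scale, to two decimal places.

Let x be the Fahrenheit reading; then the kelvin reading is 5/9·x + 255.372.
(5/9·x + 255.372) - x = 232  ⇒  (-4/9)·x = -23.3722  ⇒  x = 52.5875°F.
In Celsius: (52.5875 - 32) × 5/9 = 11.4375°C.
In Rankine: 11.4375 × 1.8 + 491.67 = 512.26°R.

512.26°R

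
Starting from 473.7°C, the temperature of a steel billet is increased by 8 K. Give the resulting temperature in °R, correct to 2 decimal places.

1358.73°R

The 8 K change is an interval; Kelvin and Celsius degrees are the same size, so ΔC = +8°C.
Final Celsius temperature: 473.7000 + 8.0000 = 481.7000°C.
In Rankine: 481.7000 × 1.8 + 491.67 = 1358.73°R.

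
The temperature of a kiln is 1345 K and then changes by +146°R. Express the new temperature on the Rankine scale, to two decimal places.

2567.00°R

Initial temperature in Celsius: 1345 - 273.15 = 1071.8500°C.
The 146°R change is an interval, so only the factor 5/9 applies: +146 × 5/9 = +81.1111°C.
Final Celsius temperature: 1071.8500 + 81.1111 = 1152.9611°C.
In Rankine: 1152.9611 × 1.8 + 491.67 = 2567.00°R.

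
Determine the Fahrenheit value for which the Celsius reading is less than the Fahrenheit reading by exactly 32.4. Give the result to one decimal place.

32.9°F

Let F be the Fahrenheit reading. The Celsius reading is C = 5/9·F - 17.7778.
Require C - F = -32.4: (-4/9)·F - 17.7778 = -32.4.
F = (-32.4 + 17.7778) / (-4/9) = 32.9.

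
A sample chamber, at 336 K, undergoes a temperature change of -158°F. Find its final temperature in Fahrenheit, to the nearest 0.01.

Initial temperature in Celsius: 336 - 273.15 = 62.8500°C.
The 158°F change is an interval, so only the factor 5/9 applies: -158 × 5/9 = -87.7778°C.
Final Celsius temperature: 62.8500 - 87.7778 = -24.9278°C.
In Fahrenheit: -24.9278 × 1.8 + 32 = -12.87°F.

-12.87°F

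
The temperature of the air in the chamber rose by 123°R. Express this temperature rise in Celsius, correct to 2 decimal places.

68.33°C

For a temperature interval the offset drops out; only the factor 5/9 applies.
123 × 5/9 = 68.33.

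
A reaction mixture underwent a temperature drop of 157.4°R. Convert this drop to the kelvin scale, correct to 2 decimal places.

For a temperature interval the offset drops out; only the factor 5/9 applies.
157.4 × 5/9 = 87.44.

87.44 K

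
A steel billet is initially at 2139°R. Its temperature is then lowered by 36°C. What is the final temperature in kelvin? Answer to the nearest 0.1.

Initial temperature in Celsius: (2139 - 491.67) × 5/9 = 915.1833°C.
Final Celsius temperature: 915.1833 - 36.0000 = 879.1833°C.
In kelvin: 879.1833 + 273.15 = 1152.3 K.

1152.3 K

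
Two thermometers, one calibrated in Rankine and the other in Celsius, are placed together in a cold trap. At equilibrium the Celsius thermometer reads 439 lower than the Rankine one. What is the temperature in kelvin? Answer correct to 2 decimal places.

207.31 K

Let x be the Rankine reading; then the Celsius reading is 5/9·x - 273.15.
(5/9·x - 273.15) - x = -439  ⇒  (-4/9)·x = -165.85  ⇒  x = 373.1625°R.
In Celsius: (373.1625 - 491.67) × 5/9 = -65.8375°C.
In kelvin: -65.8375 + 273.15 = 207.31 K.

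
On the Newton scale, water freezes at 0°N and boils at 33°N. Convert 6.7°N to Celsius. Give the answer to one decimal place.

Linear interpolation between the fixed points: C = (6.7 - 0) × 100 / (33 - 0) = 20.3030°C.

20.3°C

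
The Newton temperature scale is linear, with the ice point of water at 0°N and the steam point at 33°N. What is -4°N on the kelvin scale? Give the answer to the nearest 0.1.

261.0 K

Linear interpolation between the fixed points: C = (-4 - 0) × 100 / (33 - 0) = -12.1212°C.
Then -12.1212 + 273.15 = 261.0 K.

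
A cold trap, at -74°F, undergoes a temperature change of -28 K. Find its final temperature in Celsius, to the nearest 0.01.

-86.89°C

Initial temperature in Celsius: (-74 - 32) × 5/9 = -58.8889°C.
The 28 K change is an interval; Kelvin and Celsius degrees are the same size, so ΔC = -28°C.
Final Celsius temperature: -58.8889 - 28.0000 = -86.8889°C.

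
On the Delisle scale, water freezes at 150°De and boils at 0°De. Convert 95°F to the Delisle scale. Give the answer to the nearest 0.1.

First in Celsius: (95 - 32) × 5/9 = 35.0000°C.
Linearly onto the Delisle scale: 150 + (35.0000 / 100) × (0 - 150) = 97.5°De.

97.5°De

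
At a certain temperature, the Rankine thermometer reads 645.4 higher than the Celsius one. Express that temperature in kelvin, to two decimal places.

Let x be the Celsius reading; then the Rankine reading is 1.8·x + 491.67.
(1.8·x + 491.67) - x = 645.4  ⇒  (0.8)·x = 153.73  ⇒  x = 192.1625°C.
In kelvin: 192.1625 + 273.15 = 465.31 K.

465.31 K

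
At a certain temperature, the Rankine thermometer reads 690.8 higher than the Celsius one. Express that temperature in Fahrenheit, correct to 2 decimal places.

480.04°F

Let x be the Celsius reading; then the Rankine reading is 1.8·x + 491.67.
(1.8·x + 491.67) - x = 690.8  ⇒  (0.8)·x = 199.13  ⇒  x = 248.9125°C.
In Fahrenheit: 248.9125 × 1.8 + 32 = 480.04°F.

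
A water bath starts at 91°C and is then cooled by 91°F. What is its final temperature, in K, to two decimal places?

The 91°F change is an interval, so only the factor 5/9 applies: -91 × 5/9 = -50.5556°C.
Final Celsius temperature: 91.0000 - 50.5556 = 40.4444°C.
In kelvin: 40.4444 + 273.15 = 313.59 K.

313.59 K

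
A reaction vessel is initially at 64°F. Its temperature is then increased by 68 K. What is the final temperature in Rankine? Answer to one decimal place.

Initial temperature in Celsius: (64 - 32) × 5/9 = 17.7778°C.
The 68 K change is an interval; Kelvin and Celsius degrees are the same size, so ΔC = +68°C.
Final Celsius temperature: 17.7778 + 68.0000 = 85.7778°C.
In Rankine: 85.7778 × 1.8 + 491.67 = 646.1°R.

646.1°R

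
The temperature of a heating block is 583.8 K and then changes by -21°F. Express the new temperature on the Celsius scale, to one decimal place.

299.0°C

Initial temperature in Celsius: 583.8 - 273.15 = 310.6500°C.
The 21°F change is an interval, so only the factor 5/9 applies: -21 × 5/9 = -11.6667°C.
Final Celsius temperature: 310.6500 - 11.6667 = 298.9833°C.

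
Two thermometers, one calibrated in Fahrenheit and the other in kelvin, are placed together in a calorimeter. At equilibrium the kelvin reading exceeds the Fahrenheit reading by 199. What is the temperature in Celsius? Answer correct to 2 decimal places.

Let x be the Fahrenheit reading; then the kelvin reading is 5/9·x + 255.372.
(5/9·x + 255.372) - x = 199  ⇒  (-4/9)·x = -56.3722  ⇒  x = 126.8375°F.
In Celsius: (126.8375 - 32) × 5/9 = 52.69°C.

52.69°C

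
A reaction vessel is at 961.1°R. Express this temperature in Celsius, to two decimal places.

In Celsius: (961.1 - 491.67) × 5/9 = 260.7944°C.

260.79°C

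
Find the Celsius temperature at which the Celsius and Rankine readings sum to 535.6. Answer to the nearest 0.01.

Let C be the Celsius reading. The Rankine reading is R = 1.8·C + 491.67.
Require C + R = 535.6: (2.8)·C + 491.67 = 535.6.
C = (535.6 - 491.67) / (2.8) = 15.69.

15.69°C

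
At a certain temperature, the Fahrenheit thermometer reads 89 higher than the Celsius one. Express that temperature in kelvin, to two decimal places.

Let x be the Celsius reading; then the Fahrenheit reading is 1.8·x + 32.
(1.8·x + 32) - x = 89  ⇒  (0.8)·x = 57  ⇒  x = 71.2500°C.
In kelvin: 71.2500 + 273.15 = 344.40 K.

344.40 K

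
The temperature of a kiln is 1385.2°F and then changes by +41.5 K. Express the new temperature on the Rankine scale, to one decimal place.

Initial temperature in Celsius: (1385.2 - 32) × 5/9 = 751.7778°C.
The 41.5 K change is an interval; Kelvin and Celsius degrees are the same size, so ΔC = +41.5°C.
Final Celsius temperature: 751.7778 + 41.5000 = 793.2778°C.
In Rankine: 793.2778 × 1.8 + 491.67 = 1919.6°R.

1919.6°R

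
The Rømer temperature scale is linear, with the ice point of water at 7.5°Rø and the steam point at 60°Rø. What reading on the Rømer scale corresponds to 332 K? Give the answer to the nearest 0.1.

38.4°Rø

First in Celsius: 332 - 273.15 = 58.8500°C.
Linearly onto the Rømer scale: 7.5 + (58.8500 / 100) × (60 - 7.5) = 38.4°Rø.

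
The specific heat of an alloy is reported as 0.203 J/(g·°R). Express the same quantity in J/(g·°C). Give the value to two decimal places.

0.37 J/(g·°C)

The quantity depends on a temperature interval, so only the ratio of degree sizes applies; the offset between the scales is irrelevant.
A change of 1°C is a change of 1.8°R, so per °C the value is 0.203 × 1.8 = 0.37.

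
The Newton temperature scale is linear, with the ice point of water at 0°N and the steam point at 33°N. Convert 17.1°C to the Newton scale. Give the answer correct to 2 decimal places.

Linearly onto the Newton scale: 0 + (17.1000 / 100) × (33 - 0) = 5.64°N.

5.64°N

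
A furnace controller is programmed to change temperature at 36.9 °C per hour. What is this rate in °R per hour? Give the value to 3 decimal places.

66.420 °R/hour

Since only a temperature interval is involved, the additive offset between the scales drops out.
A change of 1°C is a change of 1.8°R, so 36.9 × 1.8 = 66.420.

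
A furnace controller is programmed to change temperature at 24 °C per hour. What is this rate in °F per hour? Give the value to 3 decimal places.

43.200 °F/hour

Since only a temperature interval is involved, the additive offset between the scales drops out.
A change of 1°C is a change of 1.8°F, so 24 × 1.8 = 43.200.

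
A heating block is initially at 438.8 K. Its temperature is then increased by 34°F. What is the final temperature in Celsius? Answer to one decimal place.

Initial temperature in Celsius: 438.8 - 273.15 = 165.6500°C.
The 34°F change is an interval, so only the factor 5/9 applies: +34 × 5/9 = +18.8889°C.
Final Celsius temperature: 165.6500 + 18.8889 = 184.5389°C.

184.5°C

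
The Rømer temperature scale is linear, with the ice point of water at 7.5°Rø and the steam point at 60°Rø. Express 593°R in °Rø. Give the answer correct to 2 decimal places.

First in Celsius: (593 - 491.67) × 5/9 = 56.2944°C.
Linearly onto the Rømer scale: 7.5 + (56.2944 / 100) × (60 - 7.5) = 37.05°Rø.

37.05°Rø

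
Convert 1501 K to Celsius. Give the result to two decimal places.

1227.85°C

In Celsius: 1501 - 273.15 = 1227.8500°C.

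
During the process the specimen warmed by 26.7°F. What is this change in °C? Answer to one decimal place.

An interval of 1°F corresponds to 5/9°C.
26.7 × 5/9 = 14.8.

14.8°C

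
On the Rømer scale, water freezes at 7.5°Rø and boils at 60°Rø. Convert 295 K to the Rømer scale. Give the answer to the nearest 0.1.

First in Celsius: 295 - 273.15 = 21.8500°C.
Linearly onto the Rømer scale: 7.5 + (21.8500 / 100) × (60 - 7.5) = 19.0°Rø.

19.0°Rø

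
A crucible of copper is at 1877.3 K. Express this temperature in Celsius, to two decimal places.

In Celsius: 1877.3 - 273.15 = 1604.1500°C.

1604.15°C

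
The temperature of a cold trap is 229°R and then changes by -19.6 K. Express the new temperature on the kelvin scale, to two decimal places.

Initial temperature in Celsius: (229 - 491.67) × 5/9 = -145.9278°C.
The 19.6 K change is an interval; Kelvin and Celsius degrees are the same size, so ΔC = -19.6°C.
Final Celsius temperature: -145.9278 - 19.6000 = -165.5278°C.
In kelvin: -165.5278 + 273.15 = 107.62 K.

107.62 K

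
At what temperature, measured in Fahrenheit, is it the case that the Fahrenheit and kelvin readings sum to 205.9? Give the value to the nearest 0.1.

Let F be the Fahrenheit reading. The kelvin reading is K = 5/9·F + 255.372.
Require F + K = 205.9: (14/9)·F + 255.372 = 205.9.
F = (205.9 - 255.372) / (14/9) = -31.8.

-31.8°F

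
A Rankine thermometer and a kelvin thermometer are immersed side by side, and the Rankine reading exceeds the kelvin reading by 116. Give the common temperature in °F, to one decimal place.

-198.7°F

Let x be the Rankine reading; then the kelvin reading is 5/9·x.
(5/9·x) - x = -116  ⇒  (-4/9)·x = -116  ⇒  x = 261.0000°R.
In Celsius: (261 - 491.67) × 5/9 = -128.1500°C.
In Fahrenheit: -128.1500 × 1.8 + 32 = -198.7°F.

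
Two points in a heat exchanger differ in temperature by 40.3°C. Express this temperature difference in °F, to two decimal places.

72.54°F

For a temperature interval the offset drops out; only the factor 1.8 applies.
40.3 × 1.8 = 72.54.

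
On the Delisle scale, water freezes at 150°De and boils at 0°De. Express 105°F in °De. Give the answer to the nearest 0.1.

89.2°De

First in Celsius: (105 - 32) × 5/9 = 40.5556°C.
Linearly onto the Delisle scale: 150 + (40.5556 / 100) × (0 - 150) = 89.2°De.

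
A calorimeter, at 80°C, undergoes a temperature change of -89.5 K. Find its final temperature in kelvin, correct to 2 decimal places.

The 89.5 K change is an interval; Kelvin and Celsius degrees are the same size, so ΔC = -89.5°C.
Final Celsius temperature: 80.0000 - 89.5000 = -9.5000°C.
In kelvin: -9.5000 + 273.15 = 263.65 K.

263.65 K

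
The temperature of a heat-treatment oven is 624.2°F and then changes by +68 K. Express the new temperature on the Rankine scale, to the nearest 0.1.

Initial temperature in Celsius: (624.2 - 32) × 5/9 = 329.0000°C.
The 68 K change is an interval; Kelvin and Celsius degrees are the same size, so ΔC = +68°C.
Final Celsius temperature: 329.0000 + 68.0000 = 397.0000°C.
In Rankine: 397.0000 × 1.8 + 491.67 = 1206.3°R.

1206.3°R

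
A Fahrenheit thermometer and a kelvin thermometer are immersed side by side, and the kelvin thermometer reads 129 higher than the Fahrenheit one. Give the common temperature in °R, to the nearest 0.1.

744.0°R

Let x be the Fahrenheit reading; then the kelvin reading is 5/9·x + 255.372.
(5/9·x + 255.372) - x = 129  ⇒  (-4/9)·x = -126.372  ⇒  x = 284.3375°F.
In Celsius: (284.3375 - 32) × 5/9 = 140.1875°C.
In Rankine: 140.1875 × 1.8 + 491.67 = 744.0°R.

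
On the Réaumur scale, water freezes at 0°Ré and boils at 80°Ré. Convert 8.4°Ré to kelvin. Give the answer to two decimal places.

283.65 K

Linear interpolation between the fixed points: C = (8.4 - 0) × 100 / (80 - 0) = 10.5000°C.
Then 10.5000 + 273.15 = 283.65 K.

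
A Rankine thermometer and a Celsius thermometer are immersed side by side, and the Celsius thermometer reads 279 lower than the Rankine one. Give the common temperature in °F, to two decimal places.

Let x be the Rankine reading; then the Celsius reading is 5/9·x - 273.15.
(5/9·x - 273.15) - x = -279  ⇒  (-4/9)·x = -5.85  ⇒  x = 13.1625°R.
In Celsius: (13.1625 - 491.67) × 5/9 = -265.8375°C.
In Fahrenheit: -265.8375 × 1.8 + 32 = -446.51°F.

-446.51°F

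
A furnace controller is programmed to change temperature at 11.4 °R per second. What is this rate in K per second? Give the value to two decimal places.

The quantity depends on a temperature interval, so only the ratio of degree sizes applies; the offset between the scales is irrelevant.
A change of 1°R is a change of 5/9 K, so 11.4 × 5/9 = 6.33.

6.33 K/second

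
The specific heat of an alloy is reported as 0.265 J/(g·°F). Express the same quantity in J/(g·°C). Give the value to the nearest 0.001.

0.477 J/(g·°C)

Since only a temperature interval is involved, the additive offset between the scales drops out.
A change of 1°C is a change of 1.8°F, so per °C the value is 0.265 × 1.8 = 0.477.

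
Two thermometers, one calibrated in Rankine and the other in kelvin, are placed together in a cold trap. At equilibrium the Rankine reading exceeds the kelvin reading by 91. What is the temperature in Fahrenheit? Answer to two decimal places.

Let x be the Rankine reading; then the kelvin reading is 5/9·x.
(5/9·x) - x = -91  ⇒  (-4/9)·x = -91  ⇒  x = 204.7500°R.
In Celsius: (204.75 - 491.67) × 5/9 = -159.4000°C.
In Fahrenheit: -159.4000 × 1.8 + 32 = -254.92°F.

-254.92°F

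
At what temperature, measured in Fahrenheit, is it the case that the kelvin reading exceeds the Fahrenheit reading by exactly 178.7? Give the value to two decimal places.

172.51°F

Let F be the Fahrenheit reading. The kelvin reading is K = 5/9·F + 255.372.
Require K - F = 178.7: (-4/9)·F + 255.372 = 178.7.
F = (178.7 - 255.372) / (-4/9) = 172.51.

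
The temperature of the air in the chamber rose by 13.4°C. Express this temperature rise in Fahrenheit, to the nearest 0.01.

24.12°F

For a temperature interval the offset drops out; only the factor 1.8 applies.
13.4 × 1.8 = 24.12.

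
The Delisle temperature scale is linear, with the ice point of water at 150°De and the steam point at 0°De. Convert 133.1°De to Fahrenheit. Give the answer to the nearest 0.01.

Linear interpolation between the fixed points: C = (133.1 - 150) × 100 / (0 - 150) = 11.2667°C.
Then 11.2667 × 1.8 + 32 = 52.28°F.

52.28°F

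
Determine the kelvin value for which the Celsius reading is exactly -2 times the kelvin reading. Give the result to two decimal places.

91.05 K

Let K be the kelvin reading. The Celsius reading is C = 1·K - 273.15.
Require C = -2·K: 1·K - 273.15 = -2·K.
(3)·K = 273.15  ⇒  K = 91.05.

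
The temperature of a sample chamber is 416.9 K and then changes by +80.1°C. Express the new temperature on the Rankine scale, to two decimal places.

Initial temperature in Celsius: 416.9 - 273.15 = 143.7500°C.
Final Celsius temperature: 143.7500 + 80.1000 = 223.8500°C.
In Rankine: 223.8500 × 1.8 + 491.67 = 894.60°R.

894.60°R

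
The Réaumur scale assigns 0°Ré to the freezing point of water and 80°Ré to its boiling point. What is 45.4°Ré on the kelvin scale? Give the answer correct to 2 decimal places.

Linear interpolation between the fixed points: C = (45.4 - 0) × 100 / (80 - 0) = 56.7500°C.
Then 56.7500 + 273.15 = 329.90 K.

329.90 K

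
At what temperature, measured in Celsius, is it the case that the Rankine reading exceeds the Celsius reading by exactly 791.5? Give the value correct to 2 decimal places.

374.79°C

Let C be the Celsius reading. The Rankine reading is R = 1.8·C + 491.67.
Require R - C = 791.5: (0.8)·C + 491.67 = 791.5.
C = (791.5 - 491.67) / (0.8) = 374.79.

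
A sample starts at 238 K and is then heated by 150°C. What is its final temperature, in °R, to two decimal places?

698.40°R

Initial temperature in Celsius: 238 - 273.15 = -35.1500°C.
Final Celsius temperature: -35.1500 + 150.0000 = 114.8500°C.
In Rankine: 114.8500 × 1.8 + 491.67 = 698.40°R.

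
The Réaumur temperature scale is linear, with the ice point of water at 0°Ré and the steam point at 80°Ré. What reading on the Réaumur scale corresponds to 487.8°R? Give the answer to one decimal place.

First in Celsius: (487.8 - 491.67) × 5/9 = -2.1500°C.
Linearly onto the Réaumur scale: 0 + (-2.1500 / 100) × (80 - 0) = -1.7°Ré.

-1.7°Ré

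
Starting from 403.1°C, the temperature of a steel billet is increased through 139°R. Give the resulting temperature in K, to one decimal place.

The 139°R change is an interval, so only the factor 5/9 applies: +139 × 5/9 = +77.2222°C.
Final Celsius temperature: 403.1000 + 77.2222 = 480.3222°C.
In kelvin: 480.3222 + 273.15 = 753.5 K.

753.5 K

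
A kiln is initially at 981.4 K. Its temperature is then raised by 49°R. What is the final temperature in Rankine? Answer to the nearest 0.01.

1815.52°R

Initial temperature in Celsius: 981.4 - 273.15 = 708.2500°C.
The 49°R change is an interval, so only the factor 5/9 applies: +49 × 5/9 = +27.2222°C.
Final Celsius temperature: 708.2500 + 27.2222 = 735.4722°C.
In Rankine: 735.4722 × 1.8 + 491.67 = 1815.52°R.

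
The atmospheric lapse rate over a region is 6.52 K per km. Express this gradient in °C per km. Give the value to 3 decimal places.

6.520 °C/km

Since only a temperature interval is involved, the additive offset between the scales drops out.
A change of 1 K is a change of 1°C, so 6.52 × 1 = 6.520.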